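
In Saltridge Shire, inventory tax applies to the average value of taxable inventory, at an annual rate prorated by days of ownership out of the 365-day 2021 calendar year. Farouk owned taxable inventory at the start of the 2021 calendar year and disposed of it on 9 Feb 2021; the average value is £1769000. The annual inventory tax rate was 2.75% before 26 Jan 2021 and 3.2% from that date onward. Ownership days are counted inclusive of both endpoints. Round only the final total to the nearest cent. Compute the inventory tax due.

£5658.38

1 Jan – 25 Jan 2021: 25 days at 2.75% → £1769000 × 2.75% × 25/365 = £3332.0205
26 Jan – 9 Feb 2021: 15 days at 3.2% → £1769000 × 3.2% × 15/365 = £2326.3562
Total = £5658.3767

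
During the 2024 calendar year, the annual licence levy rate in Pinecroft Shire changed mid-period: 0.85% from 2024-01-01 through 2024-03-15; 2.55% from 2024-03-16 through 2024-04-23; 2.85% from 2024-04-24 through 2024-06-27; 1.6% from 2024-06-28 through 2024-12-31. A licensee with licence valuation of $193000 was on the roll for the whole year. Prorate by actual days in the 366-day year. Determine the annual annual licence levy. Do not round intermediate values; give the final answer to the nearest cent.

2024-01-01 to 2024-03-15: 75 days at 0.85% → $193000 × 0.85% × 75/366 = $336.1680
2024-03-16 to 2024-04-23: 39 days at 2.55% → $193000 × 2.55% × 39/366 = $524.4221
2024-04-24 to 2024-06-27: 65 days at 2.85% → $193000 × 2.85% × 65/366 = $976.8648
2024-06-28 to 2024-12-31: 187 days at 1.6% → $193000 × 1.6% × 187/366 = $1577.7486
Total = $3415.2036

$3415.20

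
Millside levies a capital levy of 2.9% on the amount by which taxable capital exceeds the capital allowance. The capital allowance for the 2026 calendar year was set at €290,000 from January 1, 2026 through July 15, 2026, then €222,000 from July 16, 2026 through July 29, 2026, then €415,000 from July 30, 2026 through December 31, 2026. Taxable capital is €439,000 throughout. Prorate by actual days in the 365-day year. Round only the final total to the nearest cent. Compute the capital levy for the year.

€2,857.25

January 1 – July 15, 2026: 196 days, exemption €290,000 → (€439,000 − €290,000) × 2.9% × 196/365 = €2,320.3178
July 16 – July 29, 2026: 14 days, exemption €222,000 → (€439,000 − €222,000) × 2.9% × 14/365 = €241.3753
July 30 – December 31, 2026: 155 days, exemption €415,000 → (€439,000 − €415,000) × 2.9% × 155/365 = €295.5616
Total = €2,857.2548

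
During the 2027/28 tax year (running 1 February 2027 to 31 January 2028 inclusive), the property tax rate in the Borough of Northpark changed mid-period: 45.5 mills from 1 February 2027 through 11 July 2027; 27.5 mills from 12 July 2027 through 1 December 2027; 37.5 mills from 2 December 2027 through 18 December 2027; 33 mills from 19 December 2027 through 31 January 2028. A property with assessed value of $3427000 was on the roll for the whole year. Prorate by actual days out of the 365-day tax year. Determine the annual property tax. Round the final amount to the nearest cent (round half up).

1 February – 11 July 2027: 161 days at 45.5 mills → $3427000 × 4.55% × 161/365 = $68779.4205
12 July – 1 December 2027: 143 days at 27.5 mills → $3427000 × 2.75% × 143/365 = $36922.4041
2 December – 18 December 2027: 17 days at 37.5 mills → $3427000 × 3.75% × 17/365 = $5985.5137
19 December 2027 – 31 January 2028: 44 days at 33 mills → $3427000 × 3.3% × 44/365 = $13632.8877
Total = $125320.2260

$125320.23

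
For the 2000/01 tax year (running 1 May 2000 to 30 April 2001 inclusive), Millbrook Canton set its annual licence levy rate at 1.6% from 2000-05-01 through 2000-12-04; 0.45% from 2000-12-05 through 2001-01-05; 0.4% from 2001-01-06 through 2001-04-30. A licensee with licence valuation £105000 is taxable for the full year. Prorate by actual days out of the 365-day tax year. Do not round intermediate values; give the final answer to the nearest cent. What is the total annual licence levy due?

2000-05-01 to 2000-12-04: 218 days at 1.6% → £105000 × 1.6% × 218/365 = £1003.3973
2000-12-05 to 2001-01-05: 32 days at 0.45% → £105000 × 0.45% × 32/365 = £41.4247
2001-01-06 to 2001-04-30: 115 days at 0.4% → £105000 × 0.4% × 115/365 = £132.3288
Total = £1177.1507

£1177.15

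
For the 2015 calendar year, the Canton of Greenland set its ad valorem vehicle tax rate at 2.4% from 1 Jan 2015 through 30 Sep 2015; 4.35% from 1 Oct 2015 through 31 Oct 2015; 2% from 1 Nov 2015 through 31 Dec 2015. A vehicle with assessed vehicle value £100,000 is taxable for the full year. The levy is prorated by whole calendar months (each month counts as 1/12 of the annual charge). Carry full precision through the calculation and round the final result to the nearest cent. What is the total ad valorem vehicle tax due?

£2,495.83

1 Jan – 30 Sep 2015: 9 months at 2.4% → £100,000 × 2.4% × 9/12 = £1,800.0000
1 Oct – 31 Oct 2015: 1 month at 4.35% → £100,000 × 4.35% × 1/12 = £362.5000
1 Nov – 31 Dec 2015: 2 months at 2% → £100,000 × 2% × 2/12 = £333.3333
Total = £2,495.8333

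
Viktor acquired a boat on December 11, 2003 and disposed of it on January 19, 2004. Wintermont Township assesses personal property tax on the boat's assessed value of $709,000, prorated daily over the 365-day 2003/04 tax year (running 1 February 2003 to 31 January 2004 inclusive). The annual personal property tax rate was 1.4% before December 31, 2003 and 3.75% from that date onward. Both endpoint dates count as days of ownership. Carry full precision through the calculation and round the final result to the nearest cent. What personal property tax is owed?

December 11 – December 30, 2003: 20 days at 1.4% → $709,000 × 1.4% × 20/365 = $543.8904
December 31, 2003 – January 19, 2004: 20 days at 3.75% → $709,000 × 3.75% × 20/365 = $1,456.8493
Total = $2,000.7397

$2,000.74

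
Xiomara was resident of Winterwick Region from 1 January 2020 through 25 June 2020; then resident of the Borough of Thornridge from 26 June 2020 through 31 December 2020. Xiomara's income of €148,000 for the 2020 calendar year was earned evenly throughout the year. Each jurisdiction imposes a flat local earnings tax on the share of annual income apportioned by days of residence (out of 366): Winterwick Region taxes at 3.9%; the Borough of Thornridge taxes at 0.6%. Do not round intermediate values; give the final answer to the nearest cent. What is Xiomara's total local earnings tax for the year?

€3,249.93

Winterwick Region, 1 January – 25 June 2020: 177 days → €148,000 × 3.9% × 177/366 = €2,791.3770
The Borough of Thornridge, 26 June – 31 December 2020: 189 days → €148,000 × 0.6% × 189/366 = €458.5574
Total = €3,249.9344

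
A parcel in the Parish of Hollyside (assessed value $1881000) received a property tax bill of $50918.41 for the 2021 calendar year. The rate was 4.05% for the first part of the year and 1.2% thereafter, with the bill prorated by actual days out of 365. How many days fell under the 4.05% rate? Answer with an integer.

193 days

Let d = days at the first rate; then 365 − d days at the second rate.
$1881000 × [4.05%·d + 1.2%·(365−d)] / 365 = $50918.41
Solving gives d = 193, so the new rate took effect on 13 Jul 2021.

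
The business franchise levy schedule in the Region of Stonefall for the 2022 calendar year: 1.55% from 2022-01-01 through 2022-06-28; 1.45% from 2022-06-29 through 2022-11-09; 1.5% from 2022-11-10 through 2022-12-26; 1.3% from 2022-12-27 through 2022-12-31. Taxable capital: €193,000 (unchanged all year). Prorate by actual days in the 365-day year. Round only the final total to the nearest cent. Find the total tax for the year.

2022-01-01 to 2022-06-28: 179 days at 1.55% → €193,000 × 1.55% × 179/365 = €1,467.0644
2022-06-29 to 2022-11-09: 134 days at 1.45% → €193,000 × 1.45% × 134/365 = €1,027.3945
2022-11-10 to 2022-12-26: 47 days at 1.5% → €193,000 × 1.5% × 47/365 = €372.7808
2022-12-27 to 2022-12-31: 5 days at 1.3% → €193,000 × 1.3% × 5/365 = €34.3699
Total = €2,901.6096

€2,901.61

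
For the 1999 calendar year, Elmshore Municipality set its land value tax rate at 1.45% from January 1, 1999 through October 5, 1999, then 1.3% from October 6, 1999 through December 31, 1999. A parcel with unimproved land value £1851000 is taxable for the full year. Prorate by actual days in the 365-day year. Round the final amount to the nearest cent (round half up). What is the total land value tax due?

£26177.70

January 1 – October 5, 1999: 278 days at 1.45% → £1851000 × 1.45% × 278/365 = £20442.1397
October 6 – December 31, 1999: 87 days at 1.3% → £1851000 × 1.3% × 87/365 = £5735.5644
Total = £26177.7041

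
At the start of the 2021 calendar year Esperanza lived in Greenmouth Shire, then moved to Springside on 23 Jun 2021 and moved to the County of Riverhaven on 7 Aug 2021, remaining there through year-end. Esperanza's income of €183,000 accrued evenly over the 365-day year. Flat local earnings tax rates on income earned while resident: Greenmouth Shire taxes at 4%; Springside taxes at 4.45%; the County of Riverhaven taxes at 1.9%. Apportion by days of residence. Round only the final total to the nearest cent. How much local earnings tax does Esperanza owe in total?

€5,873.80

Greenmouth Shire, 1 Jan – 22 Jun 2021: 173 days → €183,000 × 4% × 173/365 = €3,469.4795
Springside, 23 Jun – 6 Aug 2021: 45 days → €183,000 × 4.45% × 45/365 = €1,003.9932
The County of Riverhaven, 7 Aug – 31 Dec 2021: 147 days → €183,000 × 1.9% × 147/365 = €1,400.3260
Total = €5,873.7986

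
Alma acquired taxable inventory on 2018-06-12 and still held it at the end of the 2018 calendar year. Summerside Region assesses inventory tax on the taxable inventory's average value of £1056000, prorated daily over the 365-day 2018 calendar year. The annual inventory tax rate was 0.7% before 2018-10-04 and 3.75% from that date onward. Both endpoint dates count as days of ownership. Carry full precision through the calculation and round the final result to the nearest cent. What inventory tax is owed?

£11964.62

2018-06-12 to 2018-10-03: 114 days at 0.7% → £1056000 × 0.7% × 114/365 = £2308.7342
2018-10-04 to 2018-12-31: 89 days at 3.75% → £1056000 × 3.75% × 89/365 = £9655.8904
Total = £11964.6247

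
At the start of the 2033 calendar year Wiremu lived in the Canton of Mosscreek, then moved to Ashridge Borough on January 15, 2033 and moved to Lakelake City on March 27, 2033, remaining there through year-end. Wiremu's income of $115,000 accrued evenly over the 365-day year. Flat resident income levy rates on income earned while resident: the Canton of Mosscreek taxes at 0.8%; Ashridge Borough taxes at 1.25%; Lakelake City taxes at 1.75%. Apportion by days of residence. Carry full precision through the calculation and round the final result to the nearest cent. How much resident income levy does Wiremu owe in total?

$1,858.75

The Canton of Mosscreek, January 1 – January 14, 2033: 14 days → $115,000 × 0.8% × 14/365 = $35.2877
Ashridge Borough, January 15 – March 26, 2033: 71 days → $115,000 × 1.25% × 71/365 = $279.6233
Lakelake City, March 27 – December 31, 2033: 280 days → $115,000 × 1.75% × 280/365 = $1,543.8356
Total = $1,858.7466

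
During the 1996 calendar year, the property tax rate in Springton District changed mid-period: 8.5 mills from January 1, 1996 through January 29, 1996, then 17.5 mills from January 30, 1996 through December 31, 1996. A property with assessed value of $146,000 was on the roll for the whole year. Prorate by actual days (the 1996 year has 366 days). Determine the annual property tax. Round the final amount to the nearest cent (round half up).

January 1 – January 29, 1996: 29 days at 8.5 mills → $146,000 × 0.85% × 29/366 = $98.3306
January 30 – December 31, 1996: 337 days at 17.5 mills → $146,000 × 1.75% × 337/366 = $2,352.5546
Total = $2,450.8852

$2,450.89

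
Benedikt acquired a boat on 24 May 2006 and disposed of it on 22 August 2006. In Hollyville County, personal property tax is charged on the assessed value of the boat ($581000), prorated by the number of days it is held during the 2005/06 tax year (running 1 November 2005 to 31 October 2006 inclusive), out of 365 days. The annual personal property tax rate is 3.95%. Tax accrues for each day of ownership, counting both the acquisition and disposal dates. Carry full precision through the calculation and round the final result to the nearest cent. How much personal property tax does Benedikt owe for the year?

Days held (24 May – 22 August 2006): 91 out of 365
Tax = $581000 × 3.95% × 91/365 = $5721.6562

$5721.66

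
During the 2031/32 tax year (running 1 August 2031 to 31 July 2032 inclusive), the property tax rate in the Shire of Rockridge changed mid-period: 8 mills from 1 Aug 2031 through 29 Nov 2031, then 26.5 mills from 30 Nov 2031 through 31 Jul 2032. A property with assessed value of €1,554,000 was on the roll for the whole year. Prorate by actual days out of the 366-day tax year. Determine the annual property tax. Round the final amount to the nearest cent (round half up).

€31,676.55

1 Aug – 29 Nov 2031: 121 days at 8 mills → €1,554,000 × 0.8% × 121/366 = €4,110.0328
30 Nov 2031 – 31 Jul 2032: 245 days at 26.5 mills → €1,554,000 × 2.65% × 245/366 = €27,566.5164
Total = €31,676.5492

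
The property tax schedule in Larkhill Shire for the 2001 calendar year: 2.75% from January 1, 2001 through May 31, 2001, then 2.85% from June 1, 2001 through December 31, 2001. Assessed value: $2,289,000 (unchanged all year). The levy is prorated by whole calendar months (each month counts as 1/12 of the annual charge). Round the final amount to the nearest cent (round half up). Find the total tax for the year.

$64,282.75

January 1 – May 31, 2001: 5 months at 2.75% → $2,289,000 × 2.75% × 5/12 = $26,228.1250
June 1 – December 31, 2001: 7 months at 2.85% → $2,289,000 × 2.85% × 7/12 = $38,054.6250
Total = $64,282.7500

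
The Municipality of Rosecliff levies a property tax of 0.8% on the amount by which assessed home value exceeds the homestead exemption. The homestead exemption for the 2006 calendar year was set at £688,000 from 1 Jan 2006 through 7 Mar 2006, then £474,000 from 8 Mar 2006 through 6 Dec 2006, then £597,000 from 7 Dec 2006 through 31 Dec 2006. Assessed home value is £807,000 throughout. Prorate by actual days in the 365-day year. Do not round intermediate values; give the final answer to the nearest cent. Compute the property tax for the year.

1 Jan – 7 Mar 2006: 66 days, exemption £688,000 → (£807,000 − £688,000) × 0.8% × 66/365 = £172.1425
8 Mar – 6 Dec 2006: 274 days, exemption £474,000 → (£807,000 − £474,000) × 0.8% × 274/365 = £1,999.8247
7 Dec – 31 Dec 2006: 25 days, exemption £597,000 → (£807,000 − £597,000) × 0.8% × 25/365 = £115.0685
Total = £2,287.0356

£2,287.04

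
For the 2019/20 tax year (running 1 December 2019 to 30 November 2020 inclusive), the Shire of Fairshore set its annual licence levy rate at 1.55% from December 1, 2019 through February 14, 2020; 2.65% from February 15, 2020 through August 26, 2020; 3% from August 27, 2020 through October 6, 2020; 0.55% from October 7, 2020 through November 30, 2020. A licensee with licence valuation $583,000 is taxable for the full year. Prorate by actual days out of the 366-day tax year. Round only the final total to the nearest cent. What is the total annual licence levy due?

$12,506.62

December 1, 2019 – February 14, 2020: 76 days at 1.55% → $583,000 × 1.55% × 76/366 = $1,876.4317
February 15 – August 26, 2020: 194 days at 2.65% → $583,000 × 2.65% × 194/366 = $8,189.0792
August 27 – October 6, 2020: 41 days at 3% → $583,000 × 3% × 41/366 = $1,959.2623
October 7 – November 30, 2020: 55 days at 0.55% → $583,000 × 0.55% × 55/366 = $481.8511
Total = $12,506.6243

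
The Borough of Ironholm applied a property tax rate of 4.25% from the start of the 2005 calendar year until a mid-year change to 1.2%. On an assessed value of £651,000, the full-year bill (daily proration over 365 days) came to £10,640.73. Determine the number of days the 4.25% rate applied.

52 days

Let d = days at the first rate; then 365 − d days at the second rate.
£651,000 × [4.25%·d + 1.2%·(365−d)] / 365 = £10,640.73
Solving gives d = 52, so the new rate took effect on 22 Feb 2005.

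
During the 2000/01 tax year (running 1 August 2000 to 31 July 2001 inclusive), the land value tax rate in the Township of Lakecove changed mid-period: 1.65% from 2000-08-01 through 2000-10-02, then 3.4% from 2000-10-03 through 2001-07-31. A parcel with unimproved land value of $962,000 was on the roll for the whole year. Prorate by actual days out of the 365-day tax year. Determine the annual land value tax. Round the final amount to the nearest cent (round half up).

$29,802.23

2000-08-01 to 2000-10-02: 63 days at 1.65% → $962,000 × 1.65% × 63/365 = $2,739.7233
2000-10-03 to 2001-07-31: 302 days at 3.4% → $962,000 × 3.4% × 302/365 = $27,062.5096
Total = $29,802.2329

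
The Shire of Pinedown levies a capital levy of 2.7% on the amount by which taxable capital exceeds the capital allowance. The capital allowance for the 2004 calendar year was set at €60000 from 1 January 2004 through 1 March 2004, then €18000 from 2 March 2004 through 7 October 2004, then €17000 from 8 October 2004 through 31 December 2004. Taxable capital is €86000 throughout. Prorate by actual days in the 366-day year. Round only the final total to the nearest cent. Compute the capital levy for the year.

€1653.27

1 January – 1 March 2004: 61 days, exemption €60000 → (€86000 − €60000) × 2.7% × 61/366 = €117.0000
2 March – 7 October 2004: 220 days, exemption €18000 → (€86000 − €18000) × 2.7% × 220/366 = €1103.6066
8 October – 31 December 2004: 85 days, exemption €17000 → (€86000 − €17000) × 2.7% × 85/366 = €432.6639
Total = €1653.2705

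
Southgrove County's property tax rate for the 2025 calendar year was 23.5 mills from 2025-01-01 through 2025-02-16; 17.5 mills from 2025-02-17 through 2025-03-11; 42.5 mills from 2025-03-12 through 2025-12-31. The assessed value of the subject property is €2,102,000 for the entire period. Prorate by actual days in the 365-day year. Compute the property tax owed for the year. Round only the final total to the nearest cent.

€80,880.93

2025-01-01 to 2025-02-16: 47 days at 23.5 mills → €2,102,000 × 2.35% × 47/365 = €6,360.7096
2025-02-17 to 2025-03-11: 23 days at 17.5 mills → €2,102,000 × 1.75% × 23/365 = €2,317.9589
2025-03-12 to 2025-12-31: 295 days at 42.5 mills → €2,102,000 × 4.25% × 295/365 = €72,202.2603
Total = €80,880.9288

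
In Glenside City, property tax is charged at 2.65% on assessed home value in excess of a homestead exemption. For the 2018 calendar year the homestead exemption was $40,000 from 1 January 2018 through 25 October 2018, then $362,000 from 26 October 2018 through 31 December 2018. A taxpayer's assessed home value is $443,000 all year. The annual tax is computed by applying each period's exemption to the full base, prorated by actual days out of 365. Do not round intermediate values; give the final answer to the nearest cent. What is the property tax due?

1 January – 25 October 2018: 298 days, exemption $40,000 → ($443,000 − $40,000) × 2.65% × 298/365 = $8,719.1534
26 October – 31 December 2018: 67 days, exemption $362,000 → ($443,000 − $362,000) × 2.65% × 67/365 = $394.0151
Total = $9,113.1685

$9,113.17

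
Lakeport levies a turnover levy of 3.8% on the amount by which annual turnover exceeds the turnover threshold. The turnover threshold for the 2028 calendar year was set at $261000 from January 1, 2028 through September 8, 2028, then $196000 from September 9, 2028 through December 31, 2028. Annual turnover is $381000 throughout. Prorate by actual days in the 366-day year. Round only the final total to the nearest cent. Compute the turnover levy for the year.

$5329.34

January 1 – September 8, 2028: 252 days, exemption $261000 → ($381000 − $261000) × 3.8% × 252/366 = $3139.6721
September 9 – December 31, 2028: 114 days, exemption $196000 → ($381000 − $196000) × 3.8% × 114/366 = $2189.6721
Total = $5329.3443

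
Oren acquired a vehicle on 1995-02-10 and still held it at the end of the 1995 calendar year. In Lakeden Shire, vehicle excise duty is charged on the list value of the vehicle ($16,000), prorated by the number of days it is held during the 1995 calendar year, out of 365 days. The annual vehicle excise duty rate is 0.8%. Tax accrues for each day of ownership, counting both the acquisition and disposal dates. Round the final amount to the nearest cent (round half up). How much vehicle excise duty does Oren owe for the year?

$113.97

Days held (1995-02-10 to 1995-12-31): 325 out of 365
Tax = $16,000 × 0.8% × 325/365 = $113.9726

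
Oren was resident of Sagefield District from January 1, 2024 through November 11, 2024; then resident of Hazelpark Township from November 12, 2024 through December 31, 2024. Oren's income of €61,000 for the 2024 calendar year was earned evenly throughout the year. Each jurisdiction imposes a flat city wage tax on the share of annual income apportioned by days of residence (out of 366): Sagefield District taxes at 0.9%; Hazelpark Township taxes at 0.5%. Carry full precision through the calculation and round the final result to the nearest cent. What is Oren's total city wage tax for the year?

€515.67

Sagefield District, January 1 – November 11, 2024: 316 days → €61,000 × 0.9% × 316/366 = €474.0000
Hazelpark Township, November 12 – December 31, 2024: 50 days → €61,000 × 0.5% × 50/366 = €41.6667
Total = €515.6667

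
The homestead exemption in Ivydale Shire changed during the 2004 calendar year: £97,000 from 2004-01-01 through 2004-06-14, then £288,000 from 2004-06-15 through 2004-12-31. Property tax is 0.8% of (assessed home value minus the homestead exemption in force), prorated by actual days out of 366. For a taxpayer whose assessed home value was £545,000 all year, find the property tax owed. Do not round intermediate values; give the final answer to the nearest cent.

2004-01-01 to 2004-06-14: 166 days, exemption £97,000 → (£545,000 − £97,000) × 0.8% × 166/366 = £1,625.5301
2004-06-15 to 2004-12-31: 200 days, exemption £288,000 → (£545,000 − £288,000) × 0.8% × 200/366 = £1,123.4973
Total = £2,749.0273

£2,749.03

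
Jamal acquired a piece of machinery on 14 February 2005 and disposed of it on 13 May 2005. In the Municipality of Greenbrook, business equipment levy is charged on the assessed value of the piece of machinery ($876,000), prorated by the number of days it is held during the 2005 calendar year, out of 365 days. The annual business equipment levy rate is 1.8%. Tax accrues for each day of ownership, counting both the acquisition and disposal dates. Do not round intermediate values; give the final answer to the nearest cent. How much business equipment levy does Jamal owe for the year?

$3,844.80

Days held (14 February – 13 May 2005): 89 out of 365
Tax = $876,000 × 1.8% × 89/365 = $3,844.8000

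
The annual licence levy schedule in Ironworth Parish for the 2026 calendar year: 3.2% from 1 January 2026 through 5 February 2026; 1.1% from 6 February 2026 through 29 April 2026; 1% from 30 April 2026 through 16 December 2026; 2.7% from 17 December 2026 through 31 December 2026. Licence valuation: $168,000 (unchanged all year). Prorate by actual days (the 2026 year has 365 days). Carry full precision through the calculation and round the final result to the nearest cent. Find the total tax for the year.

$2,200.11

1 January – 5 February 2026: 36 days at 3.2% → $168,000 × 3.2% × 36/365 = $530.2356
6 February – 29 April 2026: 83 days at 1.1% → $168,000 × 1.1% × 83/365 = $420.2301
30 April – 16 December 2026: 231 days at 1% → $168,000 × 1% × 231/365 = $1,063.2329
17 December – 31 December 2026: 15 days at 2.7% → $168,000 × 2.7% × 15/365 = $186.4110
Total = $2,200.1096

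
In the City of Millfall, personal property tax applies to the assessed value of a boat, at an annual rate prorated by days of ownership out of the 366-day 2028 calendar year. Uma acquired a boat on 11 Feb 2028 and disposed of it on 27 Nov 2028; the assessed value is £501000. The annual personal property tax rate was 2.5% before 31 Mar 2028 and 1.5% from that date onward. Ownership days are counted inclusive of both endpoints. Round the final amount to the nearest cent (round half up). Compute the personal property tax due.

11 Feb – 30 Mar 2028: 49 days at 2.5% → £501000 × 2.5% × 49/366 = £1676.8443
31 Mar – 27 Nov 2028: 242 days at 1.5% → £501000 × 1.5% × 242/366 = £4968.9344
Total = £6645.7787

£6645.78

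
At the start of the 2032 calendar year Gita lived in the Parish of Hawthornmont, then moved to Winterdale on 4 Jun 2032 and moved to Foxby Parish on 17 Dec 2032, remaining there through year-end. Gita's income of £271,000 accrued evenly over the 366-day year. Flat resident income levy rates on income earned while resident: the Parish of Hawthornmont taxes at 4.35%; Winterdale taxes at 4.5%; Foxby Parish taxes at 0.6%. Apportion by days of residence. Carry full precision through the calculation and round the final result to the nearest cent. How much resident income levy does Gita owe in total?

£11,589.69

The Parish of Hawthornmont, 1 Jan – 3 Jun 2032: 155 days → £271,000 × 4.35% × 155/366 = £4,992.3975
Winterdale, 4 Jun – 16 Dec 2032: 196 days → £271,000 × 4.5% × 196/366 = £6,530.6557
Foxby Parish, 17 Dec – 31 Dec 2032: 15 days → £271,000 × 0.6% × 15/366 = £66.6393
Total = £11,589.6926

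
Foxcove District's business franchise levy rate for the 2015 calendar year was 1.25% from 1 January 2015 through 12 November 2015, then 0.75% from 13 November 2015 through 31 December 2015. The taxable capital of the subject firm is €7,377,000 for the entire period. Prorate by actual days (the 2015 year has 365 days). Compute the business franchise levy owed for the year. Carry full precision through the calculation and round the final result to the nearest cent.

€87,260.82

1 January – 12 November 2015: 316 days at 1.25% → €7,377,000 × 1.25% × 316/365 = €79,833.2877
13 November – 31 December 2015: 49 days at 0.75% → €7,377,000 × 0.75% × 49/365 = €7,427.5274
Total = €87,260.8151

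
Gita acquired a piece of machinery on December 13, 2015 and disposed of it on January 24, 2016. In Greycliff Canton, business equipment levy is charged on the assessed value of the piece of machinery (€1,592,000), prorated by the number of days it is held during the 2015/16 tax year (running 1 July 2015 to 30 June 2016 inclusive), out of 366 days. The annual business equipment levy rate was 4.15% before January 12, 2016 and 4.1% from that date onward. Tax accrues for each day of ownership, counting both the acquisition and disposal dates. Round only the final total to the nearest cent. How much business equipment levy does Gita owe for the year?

December 13, 2015 – January 11, 2016: 30 days at 4.15% → €1,592,000 × 4.15% × 30/366 = €5,415.4098
January 12 – January 24, 2016: 13 days at 4.1% → €1,592,000 × 4.1% × 13/366 = €2,318.4044
Total = €7,733.8142

€7,733.81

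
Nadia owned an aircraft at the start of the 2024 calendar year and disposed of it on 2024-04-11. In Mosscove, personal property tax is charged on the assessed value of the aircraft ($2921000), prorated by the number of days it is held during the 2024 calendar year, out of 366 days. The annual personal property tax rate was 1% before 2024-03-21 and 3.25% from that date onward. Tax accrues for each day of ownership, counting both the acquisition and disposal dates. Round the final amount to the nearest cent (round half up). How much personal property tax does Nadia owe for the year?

2024-01-01 to 2024-03-20: 80 days at 1% → $2921000 × 1% × 80/366 = $6384.6995
2024-03-21 to 2024-04-11: 22 days at 3.25% → $2921000 × 3.25% × 22/366 = $5706.3251
Total = $12091.0246

$12091.02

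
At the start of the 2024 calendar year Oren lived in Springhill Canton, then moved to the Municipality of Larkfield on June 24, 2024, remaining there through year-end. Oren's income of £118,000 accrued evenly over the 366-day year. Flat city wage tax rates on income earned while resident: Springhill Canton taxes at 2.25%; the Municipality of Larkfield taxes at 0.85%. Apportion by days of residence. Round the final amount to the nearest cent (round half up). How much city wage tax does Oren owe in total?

£1,792.89

Springhill Canton, January 1 – June 23, 2024: 175 days → £118,000 × 2.25% × 175/366 = £1,269.4672
The Municipality of Larkfield, June 24 – December 31, 2024: 191 days → £118,000 × 0.85% × 191/366 = £523.4235
Total = £1,792.8907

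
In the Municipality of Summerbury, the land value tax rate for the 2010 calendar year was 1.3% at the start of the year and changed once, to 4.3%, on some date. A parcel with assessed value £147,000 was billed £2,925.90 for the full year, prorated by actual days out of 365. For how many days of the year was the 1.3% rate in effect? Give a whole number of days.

281 days

Let d = days at the first rate; then 365 − d days at the second rate.
£147,000 × [1.3%·d + 4.3%·(365−d)] / 365 = £2,925.90
Solving gives d = 281, so the new rate took effect on 9 Oct 2010.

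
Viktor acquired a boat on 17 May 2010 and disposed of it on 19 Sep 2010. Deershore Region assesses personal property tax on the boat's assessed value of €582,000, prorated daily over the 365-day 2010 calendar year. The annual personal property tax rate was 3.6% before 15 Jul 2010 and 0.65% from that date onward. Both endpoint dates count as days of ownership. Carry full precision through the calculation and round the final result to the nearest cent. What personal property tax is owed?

17 May – 14 Jul 2010: 59 days at 3.6% → €582,000 × 3.6% × 59/365 = €3,386.7616
15 Jul – 19 Sep 2010: 67 days at 0.65% → €582,000 × 0.65% × 67/365 = €694.4137
Total = €4,081.1753

€4,081.18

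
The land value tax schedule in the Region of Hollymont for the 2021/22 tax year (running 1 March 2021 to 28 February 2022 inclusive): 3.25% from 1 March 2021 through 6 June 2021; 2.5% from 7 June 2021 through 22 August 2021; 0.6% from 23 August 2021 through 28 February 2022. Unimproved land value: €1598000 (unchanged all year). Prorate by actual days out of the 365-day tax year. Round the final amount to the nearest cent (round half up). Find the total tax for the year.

€27363.01

1 March – 6 June 2021: 98 days at 3.25% → €1598000 × 3.25% × 98/365 = €13944.1918
7 June – 22 August 2021: 77 days at 2.5% → €1598000 × 2.5% × 77/365 = €8427.8082
23 August 2021 – 28 February 2022: 190 days at 0.6% → €1598000 × 0.6% × 190/365 = €4991.0137
Total = €27363.0137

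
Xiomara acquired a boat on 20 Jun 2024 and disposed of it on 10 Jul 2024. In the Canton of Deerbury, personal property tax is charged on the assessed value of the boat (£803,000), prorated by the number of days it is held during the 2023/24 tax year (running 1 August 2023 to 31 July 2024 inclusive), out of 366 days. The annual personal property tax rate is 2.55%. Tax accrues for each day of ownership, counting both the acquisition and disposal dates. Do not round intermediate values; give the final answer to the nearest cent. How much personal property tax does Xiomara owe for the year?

Days held (20 Jun – 10 Jul 2024): 21 out of 366
Tax = £803,000 × 2.55% × 21/366 = £1,174.8811

£1,174.88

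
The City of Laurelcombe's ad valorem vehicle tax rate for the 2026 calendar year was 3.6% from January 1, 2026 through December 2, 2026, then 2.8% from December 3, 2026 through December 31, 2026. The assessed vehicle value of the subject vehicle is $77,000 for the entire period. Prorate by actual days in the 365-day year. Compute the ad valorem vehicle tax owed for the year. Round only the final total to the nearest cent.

January 1 – December 2, 2026: 336 days at 3.6% → $77,000 × 3.6% × 336/365 = $2,551.7589
December 3 – December 31, 2026: 29 days at 2.8% → $77,000 × 2.8% × 29/365 = $171.2986
Total = $2,723.0575

$2,723.06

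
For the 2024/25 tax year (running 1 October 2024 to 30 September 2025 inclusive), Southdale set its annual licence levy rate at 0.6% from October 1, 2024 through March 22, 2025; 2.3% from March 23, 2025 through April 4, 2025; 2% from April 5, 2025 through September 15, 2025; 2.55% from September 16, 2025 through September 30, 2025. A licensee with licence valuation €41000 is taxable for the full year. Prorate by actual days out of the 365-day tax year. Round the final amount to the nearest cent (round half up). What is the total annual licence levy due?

October 1, 2024 – March 22, 2025: 173 days at 0.6% → €41000 × 0.6% × 173/365 = €116.5973
March 23 – April 4, 2025: 13 days at 2.3% → €41000 × 2.3% × 13/365 = €33.5863
April 5 – September 15, 2025: 164 days at 2% → €41000 × 2% × 164/365 = €368.4384
September 16 – September 30, 2025: 15 days at 2.55% → €41000 × 2.55% × 15/365 = €42.9658
Total = €561.5877

€561.59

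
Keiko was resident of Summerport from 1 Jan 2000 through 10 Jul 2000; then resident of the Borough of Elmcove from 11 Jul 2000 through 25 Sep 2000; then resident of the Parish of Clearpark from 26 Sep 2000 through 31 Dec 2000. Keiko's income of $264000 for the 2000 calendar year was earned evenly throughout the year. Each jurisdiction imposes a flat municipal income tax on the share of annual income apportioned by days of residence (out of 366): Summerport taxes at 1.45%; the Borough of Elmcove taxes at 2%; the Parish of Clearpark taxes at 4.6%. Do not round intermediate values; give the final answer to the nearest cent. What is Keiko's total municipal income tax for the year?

$6337.44

Summerport, 1 Jan – 10 Jul 2000: 192 days → $264000 × 1.45% × 192/366 = $2008.1311
The Borough of Elmcove, 11 Jul – 25 Sep 2000: 77 days → $264000 × 2% × 77/366 = $1110.8197
The Parish of Clearpark, 26 Sep – 31 Dec 2000: 97 days → $264000 × 4.6% × 97/366 = $3218.4918
Total = $6337.4426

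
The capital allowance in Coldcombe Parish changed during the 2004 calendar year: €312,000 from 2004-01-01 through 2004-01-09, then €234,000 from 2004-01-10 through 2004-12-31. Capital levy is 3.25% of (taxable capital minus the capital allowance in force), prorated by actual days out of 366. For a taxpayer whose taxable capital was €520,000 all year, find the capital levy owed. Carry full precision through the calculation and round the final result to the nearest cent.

€9,232.66

2004-01-01 to 2004-01-09: 9 days, exemption €312,000 → (€520,000 − €312,000) × 3.25% × 9/366 = €166.2295
2004-01-10 to 2004-12-31: 357 days, exemption €234,000 → (€520,000 − €234,000) × 3.25% × 357/366 = €9,066.4344
Total = €9,232.6639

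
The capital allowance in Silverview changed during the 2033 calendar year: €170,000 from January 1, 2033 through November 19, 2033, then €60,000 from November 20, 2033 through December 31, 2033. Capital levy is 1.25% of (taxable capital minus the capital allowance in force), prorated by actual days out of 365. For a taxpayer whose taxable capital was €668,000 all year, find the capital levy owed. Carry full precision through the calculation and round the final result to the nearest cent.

€6,383.22

January 1 – November 19, 2033: 323 days, exemption €170,000 → (€668,000 − €170,000) × 1.25% × 323/365 = €5,508.6986
November 20 – December 31, 2033: 42 days, exemption €60,000 → (€668,000 − €60,000) × 1.25% × 42/365 = €874.5205
Total = €6,383.2192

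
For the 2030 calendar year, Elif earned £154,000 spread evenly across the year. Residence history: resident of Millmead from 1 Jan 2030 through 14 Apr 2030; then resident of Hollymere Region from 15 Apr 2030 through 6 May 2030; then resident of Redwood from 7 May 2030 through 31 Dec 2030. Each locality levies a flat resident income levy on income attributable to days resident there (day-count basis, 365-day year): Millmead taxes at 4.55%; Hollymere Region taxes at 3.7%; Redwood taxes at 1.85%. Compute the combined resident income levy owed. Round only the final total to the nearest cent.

Millmead, 1 Jan – 14 Apr 2030: 104 days → £154,000 × 4.55% × 104/365 = £1,996.5151
Hollymere Region, 15 Apr – 6 May 2030: 22 days → £154,000 × 3.7% × 22/365 = £343.4411
Redwood, 7 May – 31 Dec 2030: 239 days → £154,000 × 1.85% × 239/365 = £1,865.5096
Total = £4,205.4658

£4,205.47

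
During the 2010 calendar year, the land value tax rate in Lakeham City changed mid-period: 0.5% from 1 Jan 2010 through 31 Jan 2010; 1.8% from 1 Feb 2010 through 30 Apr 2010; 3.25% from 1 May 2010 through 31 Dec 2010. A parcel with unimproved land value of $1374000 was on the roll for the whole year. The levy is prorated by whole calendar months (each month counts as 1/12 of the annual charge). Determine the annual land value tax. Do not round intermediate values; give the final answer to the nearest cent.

1 Jan – 31 Jan 2010: 1 month at 0.5% → $1374000 × 0.5% × 1/12 = $572.5000
1 Feb – 30 Apr 2010: 3 months at 1.8% → $1374000 × 1.8% × 3/12 = $6183.0000
1 May – 31 Dec 2010: 8 months at 3.25% → $1374000 × 3.25% × 8/12 = $29770.0000
Total = $36525.5000

$36525.50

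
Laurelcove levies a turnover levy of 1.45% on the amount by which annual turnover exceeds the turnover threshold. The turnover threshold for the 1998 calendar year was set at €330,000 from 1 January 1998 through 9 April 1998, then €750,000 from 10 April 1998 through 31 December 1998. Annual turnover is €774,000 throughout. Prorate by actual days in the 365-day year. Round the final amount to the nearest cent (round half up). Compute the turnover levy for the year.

€1,999.81

1 January – 9 April 1998: 99 days, exemption €330,000 → (€774,000 − €330,000) × 1.45% × 99/365 = €1,746.1973
10 April – 31 December 1998: 266 days, exemption €750,000 → (€774,000 − €750,000) × 1.45% × 266/365 = €253.6110
Total = €1,999.8082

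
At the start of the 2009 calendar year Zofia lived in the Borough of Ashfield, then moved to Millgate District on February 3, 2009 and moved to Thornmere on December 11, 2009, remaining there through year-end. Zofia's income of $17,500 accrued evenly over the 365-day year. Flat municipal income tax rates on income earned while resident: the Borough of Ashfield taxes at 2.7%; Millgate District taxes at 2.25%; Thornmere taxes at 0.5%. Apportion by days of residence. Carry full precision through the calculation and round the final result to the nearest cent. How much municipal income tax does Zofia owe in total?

$383.25

The Borough of Ashfield, January 1 – February 2, 2009: 33 days → $17,500 × 2.7% × 33/365 = $42.7192
Millgate District, February 3 – December 10, 2009: 311 days → $17,500 × 2.25% × 311/365 = $335.4966
Thornmere, December 11 – December 31, 2009: 21 days → $17,500 × 0.5% × 21/365 = $5.0342
Total = $383.2500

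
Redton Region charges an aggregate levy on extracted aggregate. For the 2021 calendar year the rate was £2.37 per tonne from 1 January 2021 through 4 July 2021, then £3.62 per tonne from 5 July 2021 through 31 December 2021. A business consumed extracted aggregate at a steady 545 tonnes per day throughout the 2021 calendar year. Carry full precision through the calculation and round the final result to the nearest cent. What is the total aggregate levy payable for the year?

£594,077.25

1 January – 4 July 2021: 185 days × 545 tonnes/day = 100,825 tonnes at £2.37/tonne → £238,955.25
5 July – 31 December 2021: 180 days × 545 tonnes/day = 98,100 tonnes at £3.62/tonne → £355,122.00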